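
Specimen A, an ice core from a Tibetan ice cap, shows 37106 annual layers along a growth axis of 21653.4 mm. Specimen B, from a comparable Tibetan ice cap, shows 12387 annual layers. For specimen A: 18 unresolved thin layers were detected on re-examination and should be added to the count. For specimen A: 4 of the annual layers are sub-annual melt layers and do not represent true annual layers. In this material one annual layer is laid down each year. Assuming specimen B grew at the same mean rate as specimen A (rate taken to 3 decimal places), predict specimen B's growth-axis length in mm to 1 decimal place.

Specimen A: adjusted count: 37106 − 4 + 18 = 37120 annual layers.
A: Mean rate = 21653.4 mm / 37120 years ≈ 0.583 mm/yr.
B's length ≈ 0.583 × 12387 = 7221.6 mm.

7221.6 mm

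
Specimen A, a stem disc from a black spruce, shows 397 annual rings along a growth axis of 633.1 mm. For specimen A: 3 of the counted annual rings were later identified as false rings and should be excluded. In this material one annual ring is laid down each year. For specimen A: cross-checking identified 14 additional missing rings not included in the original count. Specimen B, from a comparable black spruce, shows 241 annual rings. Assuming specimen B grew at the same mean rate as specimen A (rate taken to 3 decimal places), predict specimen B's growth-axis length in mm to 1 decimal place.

374.0 mm

Specimen A: after corrections the count is 397 − 3 + 14 = 408 annual rings.
A: 633.1 mm over 408 years gives 633.1 / 408 ≈ 1.552 mm per year.
For B, 1.552 mm/year × 241 years = 374.0 mm.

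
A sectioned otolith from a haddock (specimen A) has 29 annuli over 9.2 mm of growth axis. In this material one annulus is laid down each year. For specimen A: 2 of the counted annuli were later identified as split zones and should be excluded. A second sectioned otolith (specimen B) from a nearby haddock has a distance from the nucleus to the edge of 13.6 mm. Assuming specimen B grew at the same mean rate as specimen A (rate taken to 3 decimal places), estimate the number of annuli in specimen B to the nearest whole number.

40 annuli

Specimen A: correcting the raw count gives 29 − 2 = 27 true annuli.
A: 9.2 mm over 27 years gives 9.2 / 27 ≈ 0.341 mm/year.
Specimen B: 13.6 mm / 0.341 mm per year = 39.88 years ≈ 40 annuli.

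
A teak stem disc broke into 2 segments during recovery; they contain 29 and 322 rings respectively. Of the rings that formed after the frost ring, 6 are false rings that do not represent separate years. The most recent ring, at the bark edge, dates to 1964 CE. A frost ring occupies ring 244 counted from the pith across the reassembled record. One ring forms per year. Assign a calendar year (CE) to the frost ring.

Total rings = 29 + 322 = 351.
351 − 244 = 107 rings lie beyond the frost ring toward the bark edge.
107 − 6 false = 101 true rings after the frost ring.
Counting back 101 years from 1964 CE places the frost ring in 1964 − 101 = 1863 CE.

1863 CE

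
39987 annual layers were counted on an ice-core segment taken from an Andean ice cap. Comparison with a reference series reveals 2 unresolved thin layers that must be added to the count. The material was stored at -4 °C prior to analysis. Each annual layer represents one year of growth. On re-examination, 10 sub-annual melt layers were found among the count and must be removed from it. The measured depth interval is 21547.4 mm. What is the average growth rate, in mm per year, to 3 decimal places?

After corrections the count is 39987 − 10 + 2 = 39979 annual layers.
21547.4 mm over 39979 years gives 21547.4 / 39979 ≈ 0.539 mm per year.

0.539 mm per year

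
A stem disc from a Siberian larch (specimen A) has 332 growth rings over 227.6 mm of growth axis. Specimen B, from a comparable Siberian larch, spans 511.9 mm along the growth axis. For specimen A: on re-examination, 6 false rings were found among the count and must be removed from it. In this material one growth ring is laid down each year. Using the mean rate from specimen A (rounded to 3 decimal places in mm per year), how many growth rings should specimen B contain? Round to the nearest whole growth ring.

Specimen A: correcting the raw count gives 332 − 6 = 326 true growth rings.
A: Extension rate ≈ 227.6 / 326 = 0.698 mm/year.
B spans 511.9 / 0.698 = 733.38 years ≈ 733 growth rings.

733 growth rings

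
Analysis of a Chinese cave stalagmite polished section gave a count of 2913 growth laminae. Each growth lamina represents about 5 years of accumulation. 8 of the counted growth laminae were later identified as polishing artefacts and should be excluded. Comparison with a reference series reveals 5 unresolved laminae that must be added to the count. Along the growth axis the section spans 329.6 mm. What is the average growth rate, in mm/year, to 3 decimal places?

Correcting the raw count gives 2913 − 8 + 5 = 2910 true growth laminae.
Multiplying by 5 years per growth lamina: 2910 × 5 = 14550 years.
Extension rate ≈ 329.6 / 14550 = 0.023 mm/year.

0.023 mm/year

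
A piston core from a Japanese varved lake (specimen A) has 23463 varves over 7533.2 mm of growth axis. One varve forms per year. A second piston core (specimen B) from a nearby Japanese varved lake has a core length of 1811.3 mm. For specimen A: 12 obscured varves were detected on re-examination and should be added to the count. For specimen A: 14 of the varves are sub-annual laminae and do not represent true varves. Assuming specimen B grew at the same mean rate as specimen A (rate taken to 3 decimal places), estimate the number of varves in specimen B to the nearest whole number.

5643 varves

Specimen A: after corrections the count is 23463 − 14 + 12 = 23461 varves.
A: Mean rate = 7533.2 mm / 23461 years ≈ 0.321 mm per year.
Specimen B: 1811.3 mm / 0.321 mm per year = 5642.68 years ≈ 5643 varves.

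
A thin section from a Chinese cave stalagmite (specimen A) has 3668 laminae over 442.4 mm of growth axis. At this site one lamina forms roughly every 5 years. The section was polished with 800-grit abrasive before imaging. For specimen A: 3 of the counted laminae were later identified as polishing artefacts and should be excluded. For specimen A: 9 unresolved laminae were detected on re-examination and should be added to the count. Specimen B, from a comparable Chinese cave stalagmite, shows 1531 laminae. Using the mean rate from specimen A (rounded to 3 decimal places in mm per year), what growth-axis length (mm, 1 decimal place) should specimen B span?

183.7 mm

Specimen A: adjusted count: 3668 − 3 + 9 = 3674 laminae.
Specimen A: at 5 years per lamina, 3674 × 5 = 18370 years.
A: Extension rate ≈ 442.4 / 18370 = 0.024 mm/yr.
Specimen B: multiplying by 5 years per lamina: 1531 × 5 = 7655 years. Length of B = 0.024 × 7655 = 183.7 mm.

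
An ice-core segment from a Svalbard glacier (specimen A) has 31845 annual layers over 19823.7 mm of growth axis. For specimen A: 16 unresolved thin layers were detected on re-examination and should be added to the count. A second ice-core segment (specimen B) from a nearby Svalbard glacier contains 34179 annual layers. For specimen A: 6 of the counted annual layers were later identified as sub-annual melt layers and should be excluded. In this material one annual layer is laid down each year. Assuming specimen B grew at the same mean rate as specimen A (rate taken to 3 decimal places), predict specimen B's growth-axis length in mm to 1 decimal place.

Specimen A: adjusted count: 31845 − 6 + 16 = 31855 annual layers.
A: 19823.7 mm over 31855 years gives 19823.7 / 31855 ≈ 0.622 mm/yr.
B's length ≈ 0.622 × 34179 = 21259.3 mm.

21259.3 mm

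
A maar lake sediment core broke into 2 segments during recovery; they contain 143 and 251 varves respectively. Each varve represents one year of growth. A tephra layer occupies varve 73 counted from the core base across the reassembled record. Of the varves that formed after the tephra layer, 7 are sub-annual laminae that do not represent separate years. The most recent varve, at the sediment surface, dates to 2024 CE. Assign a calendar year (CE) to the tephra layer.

1710 CE

Total varves = 143 + 251 = 394.
Between varve 73 and the sediment surface there are 394 − 73 = 321 varves.
Removing the 7 false varves leaves 321 − 7 = 314 true varves beyond the tephra layer.
Counting back 314 years from 2024 CE places the tephra layer in 2024 − 314 = 1710 CE.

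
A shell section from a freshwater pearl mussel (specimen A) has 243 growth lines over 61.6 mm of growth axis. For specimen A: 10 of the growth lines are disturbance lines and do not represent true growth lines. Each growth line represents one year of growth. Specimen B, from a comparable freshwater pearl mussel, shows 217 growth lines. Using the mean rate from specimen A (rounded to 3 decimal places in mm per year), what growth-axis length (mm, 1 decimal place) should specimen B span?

57.3 mm

Specimen A: after corrections the count is 243 − 10 = 233 growth lines.
A: Mean rate = 61.6 mm / 233 years ≈ 0.264 mm/yr.
Length of B = 0.264 × 217 = 57.3 mm.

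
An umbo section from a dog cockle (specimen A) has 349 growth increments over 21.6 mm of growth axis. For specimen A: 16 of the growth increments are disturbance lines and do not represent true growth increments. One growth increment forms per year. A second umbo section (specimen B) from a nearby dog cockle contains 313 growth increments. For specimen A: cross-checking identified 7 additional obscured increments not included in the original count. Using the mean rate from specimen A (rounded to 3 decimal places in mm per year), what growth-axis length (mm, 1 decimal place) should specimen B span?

Specimen A: true growth increment count = 349 − 16 + 7 = 340.
A: 21.6 mm over 340 years gives 21.6 / 340 ≈ 0.064 mm per year.
Length of B = 0.064 × 313 = 20.0 mm.

20.0 mm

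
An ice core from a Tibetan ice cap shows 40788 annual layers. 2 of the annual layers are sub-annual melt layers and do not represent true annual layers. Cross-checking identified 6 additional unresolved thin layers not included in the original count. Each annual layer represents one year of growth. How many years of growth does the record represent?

40792 years

Adjusted count: 40788 − 2 + 6 = 40792 annual layers.
One annual layer per year makes the duration 40792 years.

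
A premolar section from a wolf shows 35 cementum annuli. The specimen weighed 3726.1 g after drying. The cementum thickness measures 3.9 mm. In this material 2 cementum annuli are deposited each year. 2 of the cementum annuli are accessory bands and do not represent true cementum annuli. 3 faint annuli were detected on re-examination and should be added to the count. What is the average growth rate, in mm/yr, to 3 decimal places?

0.217 mm/yr

Adjusted count: 35 − 2 + 3 = 36 cementum annuli.
With 2 cementum annuli per year, 36 / 2 = 18 years.
Extension rate ≈ 3.9 / 18 = 0.217 mm/yr.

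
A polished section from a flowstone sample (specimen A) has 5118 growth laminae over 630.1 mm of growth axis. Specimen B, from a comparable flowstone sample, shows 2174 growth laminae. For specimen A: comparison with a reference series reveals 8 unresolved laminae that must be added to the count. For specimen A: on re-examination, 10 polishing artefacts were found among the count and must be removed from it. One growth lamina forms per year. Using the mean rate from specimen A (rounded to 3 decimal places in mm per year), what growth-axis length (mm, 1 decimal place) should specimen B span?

267.4 mm

Specimen A: adjusted count: 5118 − 10 + 8 = 5116 growth laminae.
A: Mean rate = 630.1 mm / 5116 years ≈ 0.123 mm/year.
For B, 0.123 mm/year × 2174 years = 267.4 mm.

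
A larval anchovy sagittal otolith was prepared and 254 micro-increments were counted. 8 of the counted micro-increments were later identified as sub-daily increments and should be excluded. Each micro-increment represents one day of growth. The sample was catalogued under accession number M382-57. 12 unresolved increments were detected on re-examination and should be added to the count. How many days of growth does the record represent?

True micro-increment count = 254 − 8 + 12 = 258.
One micro-increment per day makes the duration 258 days.

258 days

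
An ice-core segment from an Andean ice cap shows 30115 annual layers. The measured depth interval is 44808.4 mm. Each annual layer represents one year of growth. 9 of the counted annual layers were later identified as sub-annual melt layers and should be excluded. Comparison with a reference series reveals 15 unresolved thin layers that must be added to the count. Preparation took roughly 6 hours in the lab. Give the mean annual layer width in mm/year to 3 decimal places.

Adjusted count: 30115 − 9 + 15 = 30121 annual layers.
44808.4 mm over 30121 years gives 44808.4 / 30121 ≈ 1.488 mm/year.

1.488 mm/year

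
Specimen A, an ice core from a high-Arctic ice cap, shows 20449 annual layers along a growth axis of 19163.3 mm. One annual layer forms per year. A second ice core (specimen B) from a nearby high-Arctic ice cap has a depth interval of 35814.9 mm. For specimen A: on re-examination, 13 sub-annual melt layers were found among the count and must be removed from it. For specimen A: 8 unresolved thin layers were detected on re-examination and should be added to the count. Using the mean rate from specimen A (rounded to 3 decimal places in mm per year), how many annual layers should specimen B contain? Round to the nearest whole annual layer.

Specimen A: correcting the raw count gives 20449 − 13 + 8 = 20444 true annual layers.
A: Mean rate = 19163.3 mm / 20444 years ≈ 0.937 mm per year.
For B, 35814.9 / 0.937 = 38222.95 years ≈ 38223 annual layers.

38223 annual layers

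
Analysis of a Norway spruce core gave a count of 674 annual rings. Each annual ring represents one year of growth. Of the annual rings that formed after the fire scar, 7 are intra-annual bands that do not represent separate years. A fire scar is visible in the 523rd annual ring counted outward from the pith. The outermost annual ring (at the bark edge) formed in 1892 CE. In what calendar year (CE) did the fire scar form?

Between annual ring 523 and the bark edge there are 674 − 523 = 151 annual rings.
Removing the 7 false annual rings leaves 151 − 7 = 144 true annual rings beyond the fire scar.
1892 − 144 = 1748 CE.

1748 CE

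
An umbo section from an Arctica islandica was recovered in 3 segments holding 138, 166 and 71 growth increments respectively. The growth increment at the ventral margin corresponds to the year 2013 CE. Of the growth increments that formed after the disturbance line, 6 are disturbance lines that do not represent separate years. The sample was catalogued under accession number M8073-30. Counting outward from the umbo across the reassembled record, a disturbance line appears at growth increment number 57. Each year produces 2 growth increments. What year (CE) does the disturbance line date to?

Total growth increments = 138 + 166 + 71 = 375.
375 − 57 = 318 growth increments lie beyond the disturbance line toward the ventral margin.
Excluding 6 false growth increments: 318 − 6 = 312.
312 growth increments at 2 per year is 312 / 2 = 156 years.
Counting back 156 years from 2013 CE places the disturbance line in 2013 − 156 = 1857 CE.

1857 CE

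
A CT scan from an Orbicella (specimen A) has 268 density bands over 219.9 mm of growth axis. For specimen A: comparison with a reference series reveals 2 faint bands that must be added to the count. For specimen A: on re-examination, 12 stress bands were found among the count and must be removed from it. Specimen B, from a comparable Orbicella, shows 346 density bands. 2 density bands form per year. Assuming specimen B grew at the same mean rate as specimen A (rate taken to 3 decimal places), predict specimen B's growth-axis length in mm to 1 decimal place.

Specimen A: after corrections the count is 268 − 12 + 2 = 258 density bands.
Specimen A: with 2 density bands per year, 258 / 2 = 129 years.
A: Mean rate = 219.9 mm / 129 years ≈ 1.705 mm per year.
Specimen B: with 2 density bands per year, 346 / 2 = 173 years. Length of B = 1.705 × 173 = 295.0 mm.

295.0 mm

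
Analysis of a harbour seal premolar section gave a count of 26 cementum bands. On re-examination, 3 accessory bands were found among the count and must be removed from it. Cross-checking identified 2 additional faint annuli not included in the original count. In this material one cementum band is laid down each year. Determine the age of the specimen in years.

25 yr

Correcting the raw count gives 26 − 3 + 2 = 25 true cementum bands.
With a one-to-one cementum band periodicity this is 25 years.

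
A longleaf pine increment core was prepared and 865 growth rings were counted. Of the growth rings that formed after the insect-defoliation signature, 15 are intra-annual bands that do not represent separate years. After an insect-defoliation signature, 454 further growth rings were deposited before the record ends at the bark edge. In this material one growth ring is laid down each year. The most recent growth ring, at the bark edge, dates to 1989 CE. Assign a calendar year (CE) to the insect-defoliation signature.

454 growth rings formed after the insect-defoliation signature.
Removing the 15 false growth rings leaves 454 − 15 = 439 true growth rings beyond the insect-defoliation signature.
Counting back 439 years from 1989 CE places the insect-defoliation signature in 1989 − 439 = 1550 CE.

1550 CE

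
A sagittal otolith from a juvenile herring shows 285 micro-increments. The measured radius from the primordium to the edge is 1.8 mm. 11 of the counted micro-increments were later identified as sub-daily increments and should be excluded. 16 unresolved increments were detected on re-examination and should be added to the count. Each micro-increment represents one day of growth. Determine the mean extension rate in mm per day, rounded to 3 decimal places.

0.006 mm per day

Correcting the raw count gives 285 − 11 + 16 = 290 true micro-increments.
Mean rate = 1.8 mm / 290 days ≈ 0.006 mm per day.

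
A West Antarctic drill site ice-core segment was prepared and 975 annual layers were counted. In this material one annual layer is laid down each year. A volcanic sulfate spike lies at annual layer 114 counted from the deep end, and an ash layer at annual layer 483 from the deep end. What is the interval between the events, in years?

369 years

Separation: 483 − 114 = 369 annual layers.
One annual layer per year makes the interval 369 years.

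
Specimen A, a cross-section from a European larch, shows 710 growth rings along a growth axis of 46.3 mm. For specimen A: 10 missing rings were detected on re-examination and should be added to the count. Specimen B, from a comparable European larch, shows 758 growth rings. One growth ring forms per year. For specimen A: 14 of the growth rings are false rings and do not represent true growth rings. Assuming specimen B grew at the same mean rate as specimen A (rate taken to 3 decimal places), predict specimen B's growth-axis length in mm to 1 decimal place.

50.0 mm

Specimen A: correcting the raw count gives 710 − 14 + 10 = 706 true growth rings.
A: 46.3 mm over 706 years gives 46.3 / 706 ≈ 0.066 mm/yr.
B's length ≈ 0.066 × 758 = 50.0 mm.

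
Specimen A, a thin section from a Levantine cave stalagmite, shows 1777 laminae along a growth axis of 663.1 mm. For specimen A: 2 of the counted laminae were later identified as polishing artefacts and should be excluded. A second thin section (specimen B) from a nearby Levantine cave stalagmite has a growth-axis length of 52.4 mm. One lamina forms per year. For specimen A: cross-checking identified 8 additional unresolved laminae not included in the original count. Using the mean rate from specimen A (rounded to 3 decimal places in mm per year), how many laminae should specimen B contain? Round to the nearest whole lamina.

141 laminae

Specimen A: after corrections the count is 1777 − 2 + 8 = 1783 laminae.
A: Extension rate ≈ 663.1 / 1783 = 0.372 mm/yr.
Specimen B: 52.4 mm / 0.372 mm per year = 140.86 years ≈ 141 laminae.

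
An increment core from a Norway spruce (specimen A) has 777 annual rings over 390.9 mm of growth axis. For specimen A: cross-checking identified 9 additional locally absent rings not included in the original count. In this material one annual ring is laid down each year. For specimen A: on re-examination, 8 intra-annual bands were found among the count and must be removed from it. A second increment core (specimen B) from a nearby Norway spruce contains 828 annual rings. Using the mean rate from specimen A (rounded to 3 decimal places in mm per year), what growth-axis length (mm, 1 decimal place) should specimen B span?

Specimen A: after corrections the count is 777 − 8 + 9 = 778 annual rings.
A: 390.9 mm over 778 years gives 390.9 / 778 ≈ 0.502 mm per year.
B's length ≈ 0.502 × 828 = 415.7 mm.

415.7 mm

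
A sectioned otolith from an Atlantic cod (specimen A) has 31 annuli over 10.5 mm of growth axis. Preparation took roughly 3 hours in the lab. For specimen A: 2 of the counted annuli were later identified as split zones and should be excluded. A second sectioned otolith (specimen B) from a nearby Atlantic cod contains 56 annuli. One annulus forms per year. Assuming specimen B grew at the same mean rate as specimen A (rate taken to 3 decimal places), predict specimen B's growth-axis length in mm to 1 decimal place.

Specimen A: correcting the raw count gives 31 − 2 = 29 true annuli.
A: Extension rate ≈ 10.5 / 29 = 0.362 mm/year.
Length of B = 0.362 × 56 = 20.3 mm.

20.3 mm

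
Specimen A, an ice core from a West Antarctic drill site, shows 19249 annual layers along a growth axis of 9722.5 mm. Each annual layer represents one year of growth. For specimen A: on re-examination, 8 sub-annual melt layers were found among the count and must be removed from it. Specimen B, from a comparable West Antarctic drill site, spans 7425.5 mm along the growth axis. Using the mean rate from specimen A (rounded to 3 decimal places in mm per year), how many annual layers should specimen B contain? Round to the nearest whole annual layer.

14704 annual layers

Specimen A: true annual layer count = 19249 − 8 = 19241.
A: 9722.5 mm over 19241 years gives 9722.5 / 19241 ≈ 0.505 mm/year.
B spans 7425.5 / 0.505 = 14703.96 years ≈ 14704 annual layers.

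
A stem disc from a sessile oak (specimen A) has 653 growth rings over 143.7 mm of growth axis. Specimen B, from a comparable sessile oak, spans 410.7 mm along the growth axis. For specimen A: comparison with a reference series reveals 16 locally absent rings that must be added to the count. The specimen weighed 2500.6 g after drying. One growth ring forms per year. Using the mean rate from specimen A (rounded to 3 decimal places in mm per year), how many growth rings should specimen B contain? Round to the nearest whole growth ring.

Specimen A: correcting the raw count gives 653 + 16 = 669 true growth rings.
A: Extension rate ≈ 143.7 / 669 = 0.215 mm/year.
B spans 410.7 / 0.215 = 1910.23 years ≈ 1910 growth rings.

1910 growth rings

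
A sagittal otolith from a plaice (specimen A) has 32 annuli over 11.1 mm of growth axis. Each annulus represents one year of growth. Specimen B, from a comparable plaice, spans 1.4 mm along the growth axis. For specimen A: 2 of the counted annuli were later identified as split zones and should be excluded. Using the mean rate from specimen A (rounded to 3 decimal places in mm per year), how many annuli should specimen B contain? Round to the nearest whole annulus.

Specimen A: after corrections the count is 32 − 2 = 30 annuli.
A: Mean rate = 11.1 mm / 30 years ≈ 0.370 mm/year.
For B, 1.4 / 0.370 = 3.78 years ≈ 4 annuli.

4 annuli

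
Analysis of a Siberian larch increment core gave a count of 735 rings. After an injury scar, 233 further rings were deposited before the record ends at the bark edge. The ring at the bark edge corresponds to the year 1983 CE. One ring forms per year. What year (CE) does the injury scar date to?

1750 CE

233 rings post-date the injury scar.
The ring at the bark edge is 1983 CE, so the injury scar dates to 1983 − 233 = 1750 CE.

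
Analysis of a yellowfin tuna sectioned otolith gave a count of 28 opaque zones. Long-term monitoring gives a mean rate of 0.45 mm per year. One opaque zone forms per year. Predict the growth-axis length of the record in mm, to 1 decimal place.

12.6 mm

28 years of growth are recorded.
28 years at 0.45 mm/year gives 0.45 × 28 = 12.6 mm.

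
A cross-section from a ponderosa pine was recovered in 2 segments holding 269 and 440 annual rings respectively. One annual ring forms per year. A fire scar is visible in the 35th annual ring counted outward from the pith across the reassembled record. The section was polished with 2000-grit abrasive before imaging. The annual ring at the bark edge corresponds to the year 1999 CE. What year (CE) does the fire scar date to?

1325 CE

Total annual rings = 269 + 440 = 709.
709 − 35 = 674 annual rings lie beyond the fire scar toward the bark edge.
Counting back 674 years from 1999 CE places the fire scar in 1999 − 674 = 1325 CE.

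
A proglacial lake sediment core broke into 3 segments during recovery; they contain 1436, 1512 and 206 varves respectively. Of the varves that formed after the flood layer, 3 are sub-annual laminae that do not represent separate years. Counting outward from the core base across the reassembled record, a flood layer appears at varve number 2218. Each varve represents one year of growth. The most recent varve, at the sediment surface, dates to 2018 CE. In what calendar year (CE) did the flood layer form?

Total varves = 1436 + 1512 + 206 = 3154.
Between varve 2218 and the sediment surface there are 3154 − 2218 = 936 varves.
Excluding 3 false varves: 936 − 3 = 933.
Counting back 933 years from 2018 CE places the flood layer in 2018 − 933 = 1085 CE.

1085 CE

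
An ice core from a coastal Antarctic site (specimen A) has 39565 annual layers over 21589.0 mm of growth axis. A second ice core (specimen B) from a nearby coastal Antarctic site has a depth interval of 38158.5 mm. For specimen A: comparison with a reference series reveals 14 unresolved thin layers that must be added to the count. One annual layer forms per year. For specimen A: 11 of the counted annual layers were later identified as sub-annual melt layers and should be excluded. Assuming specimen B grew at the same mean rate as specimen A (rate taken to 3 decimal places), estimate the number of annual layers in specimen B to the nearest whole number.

Specimen A: true annual layer count = 39565 − 11 + 14 = 39568.
A: Extension rate ≈ 21589.0 / 39568 = 0.546 mm per year.
Specimen B: 38158.5 mm / 0.546 mm per year = 69887.36 years ≈ 69887 annual layers.

69887 annual layers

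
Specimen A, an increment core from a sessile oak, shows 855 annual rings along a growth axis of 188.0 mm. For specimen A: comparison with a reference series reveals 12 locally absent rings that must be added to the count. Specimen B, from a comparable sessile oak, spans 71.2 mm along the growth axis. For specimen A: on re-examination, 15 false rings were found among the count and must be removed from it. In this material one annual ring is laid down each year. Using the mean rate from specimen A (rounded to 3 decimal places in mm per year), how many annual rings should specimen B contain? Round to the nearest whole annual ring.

322 annual rings

Specimen A: correcting the raw count gives 855 − 15 + 12 = 852 true annual rings.
A: Mean rate = 188.0 mm / 852 years ≈ 0.221 mm/year.
B spans 71.2 / 0.221 = 322.17 years ≈ 322 annual rings.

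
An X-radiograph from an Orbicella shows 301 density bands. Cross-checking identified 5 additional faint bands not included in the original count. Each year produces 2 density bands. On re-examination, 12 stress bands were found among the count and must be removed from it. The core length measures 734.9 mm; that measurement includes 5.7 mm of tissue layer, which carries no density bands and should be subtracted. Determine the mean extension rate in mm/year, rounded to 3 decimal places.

Adjusted count: 301 − 12 + 5 = 294 density bands.
With 2 density bands per year, 294 / 2 = 147 years.
The growth record spans 734.9 − 5.7 = 729.2 mm.
Mean rate = 729.2 mm / 147 years ≈ 4.961 mm/year.

4.961 mm/year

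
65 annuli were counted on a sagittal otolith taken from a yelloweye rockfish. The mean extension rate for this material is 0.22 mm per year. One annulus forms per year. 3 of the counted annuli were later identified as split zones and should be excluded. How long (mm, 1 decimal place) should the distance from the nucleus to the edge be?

Adjusted count: 65 − 3 = 62 annuli.
Predicted length = 0.22 mm/year × 62 years = 13.6 mm.

13.6 mm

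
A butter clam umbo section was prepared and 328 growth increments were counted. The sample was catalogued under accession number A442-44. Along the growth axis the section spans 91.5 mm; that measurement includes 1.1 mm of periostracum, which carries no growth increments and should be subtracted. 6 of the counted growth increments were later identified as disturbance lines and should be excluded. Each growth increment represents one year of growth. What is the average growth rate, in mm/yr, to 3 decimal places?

Correcting the raw count gives 328 − 6 = 322 true growth increments.
Net length = 91.5 − 1.1 = 90.4 mm.
Mean rate = 90.4 mm / 322 years ≈ 0.281 mm/yr.

0.281 mm/yr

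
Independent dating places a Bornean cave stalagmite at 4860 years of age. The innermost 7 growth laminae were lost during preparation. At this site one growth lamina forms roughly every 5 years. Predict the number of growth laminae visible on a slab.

965 growth laminae

At 5 years per growth lamina, 4860 / 5 = 972 growth laminae are expected.
972 − 7 missed = 965 growth laminae expected in the prepared section.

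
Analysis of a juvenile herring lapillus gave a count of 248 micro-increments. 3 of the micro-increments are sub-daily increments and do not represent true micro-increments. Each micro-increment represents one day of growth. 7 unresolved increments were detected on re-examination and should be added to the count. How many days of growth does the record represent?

252 d

After corrections the count is 248 − 3 + 7 = 252 micro-increments.
At one micro-increment per day, that is 252 days.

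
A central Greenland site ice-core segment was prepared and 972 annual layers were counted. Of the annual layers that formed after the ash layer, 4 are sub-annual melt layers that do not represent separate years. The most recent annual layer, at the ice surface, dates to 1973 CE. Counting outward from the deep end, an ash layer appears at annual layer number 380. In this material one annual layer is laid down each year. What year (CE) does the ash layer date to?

1385 CE

The ash layer sits at annual layer 380 from the deep end, so 972 − 380 = 592 annual layers formed after it.
592 − 4 false = 588 true annual layers after the ash layer.
1973 − 588 = 1385 CE.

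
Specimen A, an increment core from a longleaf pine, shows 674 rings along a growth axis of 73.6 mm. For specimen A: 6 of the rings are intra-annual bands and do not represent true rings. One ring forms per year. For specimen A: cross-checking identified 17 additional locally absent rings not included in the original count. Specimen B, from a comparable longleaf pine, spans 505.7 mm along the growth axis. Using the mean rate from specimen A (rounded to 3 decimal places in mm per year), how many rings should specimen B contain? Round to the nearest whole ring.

4726 rings

Specimen A: correcting the raw count gives 674 − 6 + 17 = 685 true rings.
A: Extension rate ≈ 73.6 / 685 = 0.107 mm per year.
B spans 505.7 / 0.107 = 4726.17 years ≈ 4726 rings.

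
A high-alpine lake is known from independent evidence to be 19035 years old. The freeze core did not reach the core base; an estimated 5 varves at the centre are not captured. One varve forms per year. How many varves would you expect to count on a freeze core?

At one varve per year, 19035 years correspond to 19035 varves.
Subtracting the 5 varves not captured gives 19035 − 5 = 19030 varves in the record.

19030 varves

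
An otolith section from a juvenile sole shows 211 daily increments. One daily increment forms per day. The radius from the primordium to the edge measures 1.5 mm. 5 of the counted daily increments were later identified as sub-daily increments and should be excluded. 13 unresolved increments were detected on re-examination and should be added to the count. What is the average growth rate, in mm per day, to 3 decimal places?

Adjusted count: 211 − 5 + 13 = 219 daily increments.
Extension rate ≈ 1.5 / 219 = 0.007 mm per day.

0.007 mm per day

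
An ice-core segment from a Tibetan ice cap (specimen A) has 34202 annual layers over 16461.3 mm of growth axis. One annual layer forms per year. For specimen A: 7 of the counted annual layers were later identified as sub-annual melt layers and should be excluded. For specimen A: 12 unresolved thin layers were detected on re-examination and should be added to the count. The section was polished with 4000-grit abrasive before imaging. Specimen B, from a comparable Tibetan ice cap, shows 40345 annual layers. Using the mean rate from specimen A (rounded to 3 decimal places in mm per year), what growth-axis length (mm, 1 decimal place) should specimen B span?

Specimen A: correcting the raw count gives 34202 − 7 + 12 = 34207 true annual layers.
A: Mean rate = 16461.3 mm / 34207 years ≈ 0.481 mm/year.
For B, 0.481 mm/year × 40345 years = 19405.9 mm.

19405.9 mm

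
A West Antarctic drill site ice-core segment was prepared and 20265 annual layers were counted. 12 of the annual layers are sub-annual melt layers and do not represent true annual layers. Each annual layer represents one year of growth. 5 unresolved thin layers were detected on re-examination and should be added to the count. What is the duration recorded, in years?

Correcting the raw count gives 20265 − 12 + 5 = 20258 true annual layers.
At one annual layer per year, that is 20258 years.

20258 yr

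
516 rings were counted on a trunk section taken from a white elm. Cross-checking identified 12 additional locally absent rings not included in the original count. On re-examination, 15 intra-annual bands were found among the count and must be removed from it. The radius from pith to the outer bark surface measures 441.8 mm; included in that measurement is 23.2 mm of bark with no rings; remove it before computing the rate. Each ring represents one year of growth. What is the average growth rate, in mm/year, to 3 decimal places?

0.816 mm/year

True ring count = 516 − 15 + 12 = 513.
The growth record spans 441.8 − 23.2 = 418.6 mm.
Extension rate ≈ 418.6 / 513 = 0.816 mm/year.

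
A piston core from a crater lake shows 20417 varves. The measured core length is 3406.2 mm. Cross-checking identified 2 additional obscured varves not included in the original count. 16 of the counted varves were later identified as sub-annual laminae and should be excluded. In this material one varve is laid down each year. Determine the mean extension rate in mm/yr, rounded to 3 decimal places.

True varve count = 20417 − 16 + 2 = 20403.
3406.2 mm over 20403 years gives 3406.2 / 20403 ≈ 0.167 mm/yr.

0.167 mm/yr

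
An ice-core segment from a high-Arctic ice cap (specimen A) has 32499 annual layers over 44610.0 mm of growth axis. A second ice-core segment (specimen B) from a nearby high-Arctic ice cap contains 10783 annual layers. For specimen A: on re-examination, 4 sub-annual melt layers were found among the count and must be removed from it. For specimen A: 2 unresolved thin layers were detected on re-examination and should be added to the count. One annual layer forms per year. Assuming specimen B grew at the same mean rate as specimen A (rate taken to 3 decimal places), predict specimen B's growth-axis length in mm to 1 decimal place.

Specimen A: correcting the raw count gives 32499 − 4 + 2 = 32497 true annual layers.
A: Extension rate ≈ 44610.0 / 32497 = 1.373 mm/year.
For B, 1.373 mm/year × 10783 years = 14805.1 mm.

14805.1 mm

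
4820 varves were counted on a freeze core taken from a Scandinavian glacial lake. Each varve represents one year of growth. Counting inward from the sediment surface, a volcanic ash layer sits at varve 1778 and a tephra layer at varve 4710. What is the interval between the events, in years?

The two markers are separated by 4710 − 1778 = 2932 varves.
At one varve per year, 2932 years elapsed between them.

2932 yr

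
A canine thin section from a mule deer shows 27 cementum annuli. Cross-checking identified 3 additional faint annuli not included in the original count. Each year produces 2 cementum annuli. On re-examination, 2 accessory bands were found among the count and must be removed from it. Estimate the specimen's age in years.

True cementum annulus count = 27 − 2 + 3 = 28.
With 2 cementum annuli per year, 28 / 2 = 14 years.

14 years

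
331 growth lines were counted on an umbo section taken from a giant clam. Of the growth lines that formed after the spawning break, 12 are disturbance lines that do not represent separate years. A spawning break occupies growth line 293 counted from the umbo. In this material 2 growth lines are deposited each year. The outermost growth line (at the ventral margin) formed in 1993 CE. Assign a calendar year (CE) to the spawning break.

Between growth line 293 and the ventral margin there are 331 − 293 = 38 growth lines.
Excluding 12 false growth lines: 38 − 12 = 26.
With 2 growth lines per year, 26 / 2 = 13 years.
1993 − 13 = 1980 CE.

1980 CE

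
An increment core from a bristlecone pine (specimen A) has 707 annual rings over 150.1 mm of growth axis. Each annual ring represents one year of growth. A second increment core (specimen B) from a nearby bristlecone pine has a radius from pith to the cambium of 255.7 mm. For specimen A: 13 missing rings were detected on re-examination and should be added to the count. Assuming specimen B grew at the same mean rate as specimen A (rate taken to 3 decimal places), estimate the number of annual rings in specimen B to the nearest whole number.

Specimen A: correcting the raw count gives 707 + 13 = 720 true annual rings.
A: Extension rate ≈ 150.1 / 720 = 0.208 mm/yr.
Specimen B: 255.7 mm / 0.208 mm per year = 1229.33 years ≈ 1229 annual rings.

1229 annual rings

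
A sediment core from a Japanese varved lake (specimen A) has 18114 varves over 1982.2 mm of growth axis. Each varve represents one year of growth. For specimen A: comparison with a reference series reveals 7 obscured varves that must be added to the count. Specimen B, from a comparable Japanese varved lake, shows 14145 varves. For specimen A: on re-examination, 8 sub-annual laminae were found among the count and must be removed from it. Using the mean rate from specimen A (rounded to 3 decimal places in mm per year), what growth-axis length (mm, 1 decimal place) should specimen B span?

Specimen A: adjusted count: 18114 − 8 + 7 = 18113 varves.
A: 1982.2 mm over 18113 years gives 1982.2 / 18113 ≈ 0.109 mm/yr.
For B, 0.109 mm/year × 14145 years = 1541.8 mm.

1541.8 mm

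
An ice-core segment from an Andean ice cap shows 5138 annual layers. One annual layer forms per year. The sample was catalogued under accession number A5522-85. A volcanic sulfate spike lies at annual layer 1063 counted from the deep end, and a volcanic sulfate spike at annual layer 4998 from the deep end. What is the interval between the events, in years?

Separation: 4998 − 1063 = 3935 annual layers.
At one annual layer per year, 3935 years elapsed between them.

3935 yr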